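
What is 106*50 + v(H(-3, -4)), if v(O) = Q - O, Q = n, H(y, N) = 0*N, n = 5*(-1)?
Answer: 5295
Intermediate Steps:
n = -5
H(y, N) = 0
Q = -5
v(O) = -5 - O
106*50 + v(H(-3, -4)) = 106*50 + (-5 - 1*0) = 5300 + (-5 + 0) = 5300 - 5 = 5295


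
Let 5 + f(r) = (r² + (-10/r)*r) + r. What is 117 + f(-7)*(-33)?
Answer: -774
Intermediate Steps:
f(r) = -15 + r + r² (f(r) = -5 + ((r² + (-10/r)*r) + r) = -5 + ((r² - 10) + r) = -5 + ((-10 + r²) + r) = -5 + (-10 + r + r²) = -15 + r + r²)
117 + f(-7)*(-33) = 117 + (-15 - 7 + (-7)²)*(-33) = 117 + (-15 - 7 + 49)*(-33) = 117 + 27*(-33) = 117 - 891 = -774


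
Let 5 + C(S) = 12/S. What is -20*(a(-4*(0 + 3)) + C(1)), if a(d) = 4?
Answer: -220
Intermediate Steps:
C(S) = -5 + 12/S
-20*(a(-4*(0 + 3)) + C(1)) = -20*(4 + (-5 + 12/1)) = -20*(4 + (-5 + 12*1)) = -20*(4 + (-5 + 12)) = -20*(4 + 7) = -20*11 = -220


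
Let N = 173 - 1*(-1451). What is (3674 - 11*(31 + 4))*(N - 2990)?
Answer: -4492774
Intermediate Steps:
N = 1624 (N = 173 + 1451 = 1624)
(3674 - 11*(31 + 4))*(N - 2990) = (3674 - 11*(31 + 4))*(1624 - 2990) = (3674 - 11*35)*(-1366) = (3674 - 385)*(-1366) = 3289*(-1366) = -4492774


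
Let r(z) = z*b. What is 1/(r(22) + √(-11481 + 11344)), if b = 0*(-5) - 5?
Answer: -110/12237 - I*√137/12237 ≈ -0.0089891 - 0.0009565*I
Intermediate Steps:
b = -5 (b = 0 - 5 = -5)
r(z) = -5*z (r(z) = z*(-5) = -5*z)
1/(r(22) + √(-11481 + 11344)) = 1/(-5*22 + √(-11481 + 11344)) = 1/(-110 + √(-137)) = 1/(-110 + I*√137)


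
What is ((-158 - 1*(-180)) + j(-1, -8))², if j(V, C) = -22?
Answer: 0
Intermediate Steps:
((-158 - 1*(-180)) + j(-1, -8))² = ((-158 - 1*(-180)) - 22)² = ((-158 + 180) - 22)² = (22 - 22)² = 0² = 0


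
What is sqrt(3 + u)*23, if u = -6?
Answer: 23*I*sqrt(3) ≈ 39.837*I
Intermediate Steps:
sqrt(3 + u)*23 = sqrt(3 - 6)*23 = sqrt(-3)*23 = (I*sqrt(3))*23 = 23*I*sqrt(3)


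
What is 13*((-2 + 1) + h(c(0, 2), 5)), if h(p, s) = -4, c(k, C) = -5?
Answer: -65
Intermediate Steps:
13*((-2 + 1) + h(c(0, 2), 5)) = 13*((-2 + 1) - 4) = 13*(-1 - 4) = 13*(-5) = -65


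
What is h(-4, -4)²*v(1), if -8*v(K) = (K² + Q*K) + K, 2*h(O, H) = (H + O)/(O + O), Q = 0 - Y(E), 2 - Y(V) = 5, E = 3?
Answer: -5/32 ≈ -0.15625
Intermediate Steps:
Y(V) = -3 (Y(V) = 2 - 1*5 = 2 - 5 = -3)
Q = 3 (Q = 0 - 1*(-3) = 0 + 3 = 3)
h(O, H) = (H + O)/(4*O) (h(O, H) = ((H + O)/(O + O))/2 = ((H + O)/((2*O)))/2 = ((H + O)*(1/(2*O)))/2 = ((H + O)/(2*O))/2 = (H + O)/(4*O))
v(K) = -K/2 - K²/8 (v(K) = -((K² + 3*K) + K)/8 = -(K² + 4*K)/8 = -K/2 - K²/8)
h(-4, -4)²*v(1) = ((¼)*(-4 - 4)/(-4))²*(-⅛*1*(4 + 1)) = ((¼)*(-¼)*(-8))²*(-⅛*1*5) = (½)²*(-5/8) = (¼)*(-5/8) = -5/32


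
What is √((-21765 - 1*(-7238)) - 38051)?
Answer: 3*I*√5842 ≈ 229.3*I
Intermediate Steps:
√((-21765 - 1*(-7238)) - 38051) = √((-21765 + 7238) - 38051) = √(-14527 - 38051) = √(-52578) = 3*I*√5842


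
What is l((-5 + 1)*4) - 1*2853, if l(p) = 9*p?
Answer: -2997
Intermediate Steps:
l((-5 + 1)*4) - 1*2853 = 9*((-5 + 1)*4) - 1*2853 = 9*(-4*4) - 2853 = 9*(-16) - 2853 = -144 - 2853 = -2997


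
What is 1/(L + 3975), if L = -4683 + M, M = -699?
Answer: -1/1407 ≈ -0.00071073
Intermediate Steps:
L = -5382 (L = -4683 - 699 = -5382)
1/(L + 3975) = 1/(-5382 + 3975) = 1/(-1407) = -1/1407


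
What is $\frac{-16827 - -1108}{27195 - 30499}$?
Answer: $\frac{15719}{3304} \approx 4.7576$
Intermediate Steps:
$\frac{-16827 - -1108}{27195 - 30499} = \frac{-16827 + \left(-3485 + 4593\right)}{-3304} = \left(-16827 + 1108\right) \left(- \frac{1}{3304}\right) = \left(-15719\right) \left(- \frac{1}{3304}\right) = \frac{15719}{3304}$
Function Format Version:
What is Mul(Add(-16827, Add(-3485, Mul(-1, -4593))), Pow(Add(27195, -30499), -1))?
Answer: Rational(15719, 3304) ≈ 4.7576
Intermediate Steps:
Mul(Add(-16827, Add(-3485, Mul(-1, -4593))), Pow(Add(27195, -30499), -1)) = Mul(Add(-16827, Add(-3485, 4593)), Pow(-3304, -1)) = Mul(Add(-16827, 1108), Rational(-1, 3304)) = Mul(-15719, Rational(-1, 3304)) = Rational(15719, 3304)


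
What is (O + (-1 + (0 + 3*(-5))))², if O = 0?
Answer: 256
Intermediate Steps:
(O + (-1 + (0 + 3*(-5))))² = (0 + (-1 + (0 + 3*(-5))))² = (0 + (-1 + (0 - 15)))² = (0 + (-1 - 15))² = (0 - 16)² = (-16)² = 256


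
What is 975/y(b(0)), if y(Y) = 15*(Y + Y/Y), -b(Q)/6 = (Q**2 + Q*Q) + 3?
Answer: -65/17 ≈ -3.8235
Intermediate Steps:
b(Q) = -18 - 12*Q**2 (b(Q) = -6*((Q**2 + Q*Q) + 3) = -6*((Q**2 + Q**2) + 3) = -6*(2*Q**2 + 3) = -6*(3 + 2*Q**2) = -18 - 12*Q**2)
y(Y) = 15 + 15*Y (y(Y) = 15*(Y + 1) = 15*(1 + Y) = 15 + 15*Y)
975/y(b(0)) = 975/(15 + 15*(-18 - 12*0**2)) = 975/(15 + 15*(-18 - 12*0)) = 975/(15 + 15*(-18 + 0)) = 975/(15 + 15*(-18)) = 975/(15 - 270) = 975/(-255) = 975*(-1/255) = -65/17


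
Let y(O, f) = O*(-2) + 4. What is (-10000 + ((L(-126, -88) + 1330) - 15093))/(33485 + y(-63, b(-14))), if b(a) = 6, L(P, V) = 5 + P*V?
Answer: -2534/6723 ≈ -0.37691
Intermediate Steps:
y(O, f) = 4 - 2*O (y(O, f) = -2*O + 4 = 4 - 2*O)
(-10000 + ((L(-126, -88) + 1330) - 15093))/(33485 + y(-63, b(-14))) = (-10000 + (((5 - 126*(-88)) + 1330) - 15093))/(33485 + (4 - 2*(-63))) = (-10000 + (((5 + 11088) + 1330) - 15093))/(33485 + (4 + 126)) = (-10000 + ((11093 + 1330) - 15093))/(33485 + 130) = (-10000 + (12423 - 15093))/33615 = (-10000 - 2670)*(1/33615) = -12670*1/33615 = -2534/6723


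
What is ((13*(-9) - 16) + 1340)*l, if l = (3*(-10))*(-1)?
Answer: 36210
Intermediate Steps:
l = 30 (l = -30*(-1) = 30)
((13*(-9) - 16) + 1340)*l = ((13*(-9) - 16) + 1340)*30 = ((-117 - 16) + 1340)*30 = (-133 + 1340)*30 = 1207*30 = 36210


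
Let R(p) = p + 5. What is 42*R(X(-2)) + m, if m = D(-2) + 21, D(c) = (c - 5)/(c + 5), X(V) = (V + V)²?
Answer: 2702/3 ≈ 900.67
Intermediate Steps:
X(V) = 4*V² (X(V) = (2*V)² = 4*V²)
D(c) = (-5 + c)/(5 + c)
R(p) = 5 + p
m = 56/3 (m = (-5 - 2)/(5 - 2) + 21 = -7/3 + 21 = 56/3 ≈ 18.667)
42*R(X(-2)) + m = 42*(5 + 4*(-2)²) + 56/3 = 42*(5 + 4*4) + 56/3 = 42*(5 + 16) + 56/3 = 42*21 + 56/3 = 882 + 56/3 = 2702/3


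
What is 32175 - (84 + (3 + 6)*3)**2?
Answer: 19854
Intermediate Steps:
32175 - (84 + (3 + 6)*3)**2 = 32175 - (84 + 9*3)**2 = 32175 - (84 + 27)**2 = 32175 - 1*111**2 = 32175 - 1*12321 = 32175 - 12321 = 19854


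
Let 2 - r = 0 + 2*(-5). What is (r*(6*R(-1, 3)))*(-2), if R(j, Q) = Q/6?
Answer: -72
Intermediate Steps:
r = 12 (r = 2 - (0 + 2*(-5)) = 2 - (0 - 10) = 2 - 1*(-10) = 2 + 10 = 12)
R(j, Q) = Q/6 (R(j, Q) = Q*(⅙) = Q/6)
(r*(6*R(-1, 3)))*(-2) = (12*(6*((⅙)*3)))*(-2) = (12*(6*(½)))*(-2) = (12*3)*(-2) = 36*(-2) = -72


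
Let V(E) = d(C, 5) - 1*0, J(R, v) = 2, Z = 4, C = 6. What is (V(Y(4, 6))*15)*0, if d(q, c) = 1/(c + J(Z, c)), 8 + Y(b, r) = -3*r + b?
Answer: 0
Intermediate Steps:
Y(b, r) = -8 + b - 3*r (Y(b, r) = -8 + (-3*r + b) = -8 + (b - 3*r) = -8 + b - 3*r)
d(q, c) = 1/(2 + c) (d(q, c) = 1/(c + 2) = 1/(2 + c))
V(E) = 1/7 (V(E) = 1/(2 + 5) - 1*0 = 1/7 + 0 = 1/7)
(V(Y(4, 6))*15)*0 = ((1/7)*15)*0 = (15/7)*0 = 0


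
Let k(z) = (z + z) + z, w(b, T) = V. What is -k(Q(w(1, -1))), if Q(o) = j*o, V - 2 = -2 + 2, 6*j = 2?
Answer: -2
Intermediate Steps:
j = ⅓ (j = (⅙)*2 = ⅓ ≈ 0.33333)
V = 2 (V = 2 + (-2 + 2) = 2 + 0 = 2)
w(b, T) = 2
Q(o) = o/3
k(z) = 3*z (k(z) = 2*z + z = 3*z)
-k(Q(w(1, -1))) = -3*(⅓)*2 = -3*2/3 = -1*2 = -2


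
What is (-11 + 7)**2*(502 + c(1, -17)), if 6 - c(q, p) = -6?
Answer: 8224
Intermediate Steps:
c(q, p) = 12 (c(q, p) = 6 - 1*(-6) = 6 + 6 = 12)
(-11 + 7)**2*(502 + c(1, -17)) = (-11 + 7)**2*(502 + 12) = (-4)**2*514 = 16*514 = 8224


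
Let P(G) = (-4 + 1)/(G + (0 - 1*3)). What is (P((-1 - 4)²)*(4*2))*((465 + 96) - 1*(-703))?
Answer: -15168/11 ≈ -1378.9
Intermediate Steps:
P(G) = -3/(-3 + G) (P(G) = -3/(G + (0 - 3)) = -3/(G - 3) = -3/(-3 + G))
(P((-1 - 4)²)*(4*2))*((465 + 96) - 1*(-703)) = ((-3/(-3 + (-1 - 4)²))*(4*2))*((465 + 96) - 1*(-703)) = (-3/(-3 + (-5)²)*8)*(561 + 703) = (-3/(-3 + 25)*8)*1264 = (-3/22*8)*1264 = (-3*1/22*8)*1264 = -3/22*8*1264 = -12/11*1264 = -15168/11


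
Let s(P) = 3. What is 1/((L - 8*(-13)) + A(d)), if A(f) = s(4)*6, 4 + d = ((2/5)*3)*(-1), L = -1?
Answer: 1/121 ≈ 0.0082645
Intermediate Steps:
d = -26/5 (d = -4 + ((2/5)*3)*(-1) = -4 + ((2*(⅕))*3)*(-1) = -4 + ((⅖)*3)*(-1) = -4 + (6/5)*(-1) = -4 - 6/5 = -26/5 ≈ -5.2000)
A(f) = 18 (A(f) = 3*6 = 18)
1/((L - 8*(-13)) + A(d)) = 1/((-1 - 8*(-13)) + 18) = 1/((-1 + 104) + 18) = 1/(103 + 18) = 1/121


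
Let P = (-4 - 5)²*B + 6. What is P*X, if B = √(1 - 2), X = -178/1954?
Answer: -534/977 - 7209*I/977 ≈ -0.54657 - 7.3787*I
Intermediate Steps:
X = -89/977 (X = -178*1/1954 = -89/977 ≈ -0.091095)
B = I (B = √(-1) = I ≈ 1.0*I)
P = 6 + 81*I (P = (-4 - 5)²*I + 6 = (-9)²*I + 6 = 81*I + 6 = 6 + 81*I ≈ 6.0 + 81.0*I)
P*X = (6 + 81*I)*(-89/977) = -534/977 - 7209*I/977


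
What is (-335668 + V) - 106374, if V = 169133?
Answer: -272909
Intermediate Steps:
(-335668 + V) - 106374 = (-335668 + 169133) - 106374 = -166535 - 106374 = -272909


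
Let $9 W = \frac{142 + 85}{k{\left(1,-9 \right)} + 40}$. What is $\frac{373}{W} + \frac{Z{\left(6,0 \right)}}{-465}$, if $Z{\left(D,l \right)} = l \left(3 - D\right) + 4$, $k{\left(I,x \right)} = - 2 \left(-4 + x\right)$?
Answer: $\frac{103025422}{105555} \approx 976.04$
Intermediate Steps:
$k{\left(I,x \right)} = 8 - 2 x$
$Z{\left(D,l \right)} = 4 + l \left(3 - D\right)$
$W = \frac{227}{594}$ ($W = \frac{\left(142 + 85\right) \frac{1}{\left(8 - -18\right) + 40}}{9} = \frac{227 \frac{1}{\left(8 + 18\right) + 40}}{9} = \frac{227 \frac{1}{26 + 40}}{9} = \frac{227 \cdot \frac{1}{66}}{9} = \frac{1}{9} \cdot \frac{227}{66} = \frac{227}{594} \approx 0.38215$)
$\frac{373}{W} + \frac{Z{\left(6,0 \right)}}{-465} = \frac{373}{\frac{227}{594}} + \frac{4 + 3 \cdot 0 - 6 \cdot 0}{-465} = 373 \cdot \frac{594}{227} + \left(4 + 0 + 0\right) \left(- \frac{1}{465}\right) = \frac{221562}{227} + 4 \left(- \frac{1}{465}\right) = \frac{221562}{227} - \frac{4}{465} = \frac{103025422}{105555}$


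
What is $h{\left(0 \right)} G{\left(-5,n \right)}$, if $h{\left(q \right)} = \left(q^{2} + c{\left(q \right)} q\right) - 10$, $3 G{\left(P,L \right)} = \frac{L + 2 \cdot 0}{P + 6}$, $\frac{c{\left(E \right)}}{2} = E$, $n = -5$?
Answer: $\frac{50}{3} \approx 16.667$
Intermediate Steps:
$c{\left(E \right)} = 2 E$
$G{\left(P,L \right)} = \frac{L}{3 \left(6 + P\right)}$ ($G{\left(P,L \right)} = \frac{\left(L + 2 \cdot 0\right) \frac{1}{P + 6}}{3} = \frac{\left(L + 0\right) \frac{1}{6 + P}}{3} = \frac{L \frac{1}{6 + P}}{3} = \frac{L}{3 \left(6 + P\right)}$)
$h{\left(q \right)} = -10 + 3 q^{2}$ ($h{\left(q \right)} = \left(q^{2} + 2 q q\right) - 10 = \left(q^{2} + 2 q^{2}\right) - 10 = 3 q^{2} - 10 = -10 + 3 q^{2}$)
$h{\left(0 \right)} G{\left(-5,n \right)} = \left(-10 + 3 \cdot 0^{2}\right) \frac{1}{3} \left(-5\right) \frac{1}{6 - 5} = \left(-10 + 3 \cdot 0\right) \frac{1}{3} \left(-5\right) 1^{-1} = \left(-10 + 0\right) \frac{1}{3} \left(-5\right) 1 = \left(-10\right) \left(- \frac{5}{3}\right) = \frac{50}{3}$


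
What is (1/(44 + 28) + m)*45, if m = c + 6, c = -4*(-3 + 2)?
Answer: 3605/8 ≈ 450.63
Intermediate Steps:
c = 4 (c = -4*(-1) = 4)
m = 10 (m = 4 + 6 = 10)
(1/(44 + 28) + m)*45 = (1/(44 + 28) + 10)*45 = (1/72 + 10)*45 = (721/72)*45 = 3605/8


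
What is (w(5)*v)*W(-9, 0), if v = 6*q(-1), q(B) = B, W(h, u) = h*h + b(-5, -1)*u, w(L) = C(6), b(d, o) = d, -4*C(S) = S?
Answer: 729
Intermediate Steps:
C(S) = -S/4
w(L) = -3/2 (w(L) = -¼*6 = -3/2)
W(h, u) = h² - 5*u (W(h, u) = h*h - 5*u = h² - 5*u)
v = -6 (v = 6*(-1) = -6)
(w(5)*v)*W(-9, 0) = (-3/2*(-6))*((-9)² - 5*0) = 9*(81 + 0) = 9*81 = 729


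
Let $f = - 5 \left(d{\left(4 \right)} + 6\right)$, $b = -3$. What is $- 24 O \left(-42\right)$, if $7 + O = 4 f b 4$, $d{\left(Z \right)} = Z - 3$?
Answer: $1686384$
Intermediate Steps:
$d{\left(Z \right)} = -3 + Z$
$f = -35$ ($f = - 5 \left(\left(-3 + 4\right) + 6\right) = - 5 \left(1 + 6\right) = \left(-5\right) 7 = -35$)
$O = 1673$ ($O = -7 + 4 \left(\left(-35\right) \left(-3\right)\right) 4 = -7 + 4 \cdot 105 \cdot 4 = -7 + 420 \cdot 4 = -7 + 1680 = 1673$)
$- 24 O \left(-42\right) = \left(-24\right) 1673 \left(-42\right) = \left(-40152\right) \left(-42\right) = 1686384$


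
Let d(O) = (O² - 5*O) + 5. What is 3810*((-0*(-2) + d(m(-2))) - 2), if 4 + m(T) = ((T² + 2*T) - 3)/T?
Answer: 165735/2 ≈ 82868.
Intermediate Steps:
m(T) = -4 + (-3 + T² + 2*T)/T (m(T) = -4 + ((T² + 2*T) - 3)/T = -4 + (-3 + T² + 2*T)/T)
d(O) = 5 + O² - 5*O
3810*((-0*(-2) + d(m(-2))) - 2) = 3810*((-0*(-2) + (5 + (-2 - 2 - 3/(-2))² - 5*(-2 - 2 - 3/(-2)))) - 2) = 3810*((-1*0 + (5 + (-2 - 2 - 3*(-½))² - 5*(-2 - 2 - 3*(-½)))) - 2) = 3810*((0 + (5 + (-2 - 2 + 3/2)² - 5*(-2 - 2 + 3/2))) - 2) = 3810*((0 + (5 + (-5/2)² - 5*(-5/2))) - 2) = 3810*((0 + (5 + 25/4 + 25/2)) - 2) = 3810*((0 + 95/4) - 2) = 3810*(95/4 - 2) = 3810*(87/4) = 165735/2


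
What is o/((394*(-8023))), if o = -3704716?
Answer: 1852358/1580531 ≈ 1.1720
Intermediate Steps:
o/((394*(-8023))) = -3704716/(394*(-8023)) = -3704716/(-3161062) = -3704716*(-1/3161062) = 1852358/1580531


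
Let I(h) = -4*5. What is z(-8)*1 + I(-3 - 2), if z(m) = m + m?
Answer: -36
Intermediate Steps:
z(m) = 2*m
I(h) = -20
z(-8)*1 + I(-3 - 2) = (2*(-8))*1 - 20 = -16*1 - 20 = -16 - 20 = -36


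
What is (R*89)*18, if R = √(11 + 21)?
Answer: 6408*√2 ≈ 9062.3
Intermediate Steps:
R = 4*√2 (R = √32 = 4*√2 ≈ 5.6569)
(R*89)*18 = ((4*√2)*89)*18 = (356*√2)*18 = 6408*√2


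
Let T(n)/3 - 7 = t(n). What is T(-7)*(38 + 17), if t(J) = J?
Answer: 0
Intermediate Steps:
T(n) = 21 + 3*n
T(-7)*(38 + 17) = (21 + 3*(-7))*(38 + 17) = (21 - 21)*55 = 0*55 = 0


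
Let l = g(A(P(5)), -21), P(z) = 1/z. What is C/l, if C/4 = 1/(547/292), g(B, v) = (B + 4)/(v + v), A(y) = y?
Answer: -11680/547 ≈ -21.353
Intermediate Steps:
g(B, v) = (4 + B)/(2*v) (g(B, v) = (4 + B)/((2*v)) = (4 + B)*(1/(2*v)) = (4 + B)/(2*v))
l = -1/10 (l = (1/2)*(4 + 1/5)/(-21) = (1/2)*(-1/21)*(4 + 1/5) = (1/2)*(-1/21)*(21/5) = -1/10 ≈ -0.10000)
C = 1168/547 (C = 4/((547/292)) = 4/((547*(1/292))) = 4/(547/292) = 4*(292/547) = 1168/547 ≈ 2.1353)
C/l = 1168/(547*(-1/10)) = (1168/547)*(-10) = -11680/547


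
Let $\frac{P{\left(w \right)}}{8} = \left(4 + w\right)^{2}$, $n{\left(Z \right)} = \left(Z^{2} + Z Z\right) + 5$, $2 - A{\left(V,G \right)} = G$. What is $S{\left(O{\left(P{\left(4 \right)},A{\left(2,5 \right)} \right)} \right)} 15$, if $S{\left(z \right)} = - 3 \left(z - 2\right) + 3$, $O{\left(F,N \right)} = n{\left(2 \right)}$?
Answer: $-450$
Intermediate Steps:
$A{\left(V,G \right)} = 2 - G$
$n{\left(Z \right)} = 5 + 2 Z^{2}$ ($n{\left(Z \right)} = \left(Z^{2} + Z^{2}\right) + 5 = 2 Z^{2} + 5 = 5 + 2 Z^{2}$)
$P{\left(w \right)} = 8 \left(4 + w\right)^{2}$
$O{\left(F,N \right)} = 13$ ($O{\left(F,N \right)} = 5 + 2 \cdot 2^{2} = 5 + 2 \cdot 4 = 5 + 8 = 13$)
$S{\left(z \right)} = 9 - 3 z$ ($S{\left(z \right)} = - 3 \left(-2 + z\right) + 3 = \left(6 - 3 z\right) + 3 = 9 - 3 z$)
$S{\left(O{\left(P{\left(4 \right)},A{\left(2,5 \right)} \right)} \right)} 15 = \left(9 - 39\right) 15 = \left(-30\right) 15 = -450$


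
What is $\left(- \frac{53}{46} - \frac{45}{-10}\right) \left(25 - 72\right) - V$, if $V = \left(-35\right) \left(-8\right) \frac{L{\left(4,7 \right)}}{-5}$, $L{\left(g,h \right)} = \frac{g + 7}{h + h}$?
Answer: $- \frac{2607}{23} \approx -113.35$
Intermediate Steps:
$L{\left(g,h \right)} = \frac{7 + g}{2 h}$
$V = -44$ ($V = \left(-35\right) \left(-8\right) \frac{\frac{1}{2} \cdot \frac{1}{7} \left(7 + 4\right)}{-5} = 280 \cdot \frac{1}{2} \cdot \frac{1}{7} \cdot 11 \left(- \frac{1}{5}\right) = 280 \cdot \frac{11}{14} \left(- \frac{1}{5}\right) = 280 \left(- \frac{11}{70}\right) = -44$)
$\left(- \frac{53}{46} - \frac{45}{-10}\right) \left(25 - 72\right) - V = \left(- \frac{53}{46} - \frac{45}{-10}\right) \left(25 - 72\right) - -44 = \left(\left(-53\right) \frac{1}{46} - - \frac{9}{2}\right) \left(-47\right) + 44 = \left(- \frac{53}{46} + \frac{9}{2}\right) \left(-47\right) + 44 = \frac{77}{23} \left(-47\right) + 44 = - \frac{3619}{23} + 44 = - \frac{2607}{23}$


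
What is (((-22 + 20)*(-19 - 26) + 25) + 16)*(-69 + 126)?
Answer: 7467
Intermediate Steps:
(((-22 + 20)*(-19 - 26) + 25) + 16)*(-69 + 126) = ((-2*(-45) + 25) + 16)*57 = ((90 + 25) + 16)*57 = (115 + 16)*57 = 131*57 = 7467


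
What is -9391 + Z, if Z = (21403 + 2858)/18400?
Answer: -172770139/18400 ≈ -9389.7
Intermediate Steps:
Z = 24261/18400 (Z = 24261*(1/18400) = 24261/18400 ≈ 1.3185)
-9391 + Z = -9391 + 24261/18400 = -172770139/18400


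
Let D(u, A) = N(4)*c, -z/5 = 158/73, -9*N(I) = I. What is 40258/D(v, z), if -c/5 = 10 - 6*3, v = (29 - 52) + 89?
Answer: -181161/80 ≈ -2264.5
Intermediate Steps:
N(I) = -I/9
z = -790/73 ≈ -10.822
v = 66 (v = -23 + 89 = 66)
c = 40 (c = -5*(10 - 6*3) = -5*(10 - 1*18) = -5*(10 - 18) = -5*(-8) = 40)
D(u, A) = -160/9 (D(u, A) = -⅑*4*40 = -4/9*40 = -160/9)
40258/D(v, z) = 40258/(-160/9) = 40258*(-9/160) = -181161/80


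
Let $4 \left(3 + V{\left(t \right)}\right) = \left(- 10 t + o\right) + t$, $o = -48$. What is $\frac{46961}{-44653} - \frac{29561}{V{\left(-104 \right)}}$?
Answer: $- \frac{1330271792}{9779007} \approx -136.03$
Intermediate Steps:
$V{\left(t \right)} = -15 - \frac{9 t}{4}$ ($V{\left(t \right)} = -3 + \frac{\left(- 10 t - 48\right) + t}{4} = -3 + \frac{\left(-48 - 10 t\right) + t}{4} = -3 + \frac{-48 - 9 t}{4} = -3 - \left(12 + \frac{9 t}{4}\right) = -15 - \frac{9 t}{4}$)
$\frac{46961}{-44653} - \frac{29561}{V{\left(-104 \right)}} = \frac{46961}{-44653} - \frac{29561}{-15 - -234} = 46961 \left(- \frac{1}{44653}\right) - \frac{29561}{-15 + 234} = - \frac{46961}{44653} - \frac{29561}{219} = - \frac{1330271792}{9779007}$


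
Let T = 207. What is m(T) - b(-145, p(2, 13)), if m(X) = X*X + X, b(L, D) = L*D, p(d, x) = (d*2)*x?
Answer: 50596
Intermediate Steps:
p(d, x) = 2*d*x (p(d, x) = (2*d)*x = 2*d*x)
b(L, D) = D*L
m(X) = X + X² (m(X) = X² + X = X + X²)
m(T) - b(-145, p(2, 13)) = 207*(1 + 207) - 2*2*13*(-145) = 207*208 - 52*(-145) = 43056 - 1*(-7540) = 43056 + 7540 = 50596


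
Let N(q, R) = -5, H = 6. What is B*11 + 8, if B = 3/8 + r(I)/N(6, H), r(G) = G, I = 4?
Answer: 133/40 ≈ 3.3250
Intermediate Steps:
B = -17/40 (B = 3/8 + 4/(-5) = 3*(⅛) + 4*(-⅕) = 3/8 - ⅘ = -17/40 ≈ -0.42500)
B*11 + 8 = -17/40*11 + 8 = -187/40 + 8 = 133/40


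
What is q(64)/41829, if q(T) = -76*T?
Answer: -4864/41829 ≈ -0.11628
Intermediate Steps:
q(64)/41829 = -76*64/41829 = -4864*1/41829 = -4864/41829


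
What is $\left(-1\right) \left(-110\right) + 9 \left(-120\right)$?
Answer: $-970$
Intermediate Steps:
$\left(-1\right) \left(-110\right) + 9 \left(-120\right) = 110 - 1080 = -970$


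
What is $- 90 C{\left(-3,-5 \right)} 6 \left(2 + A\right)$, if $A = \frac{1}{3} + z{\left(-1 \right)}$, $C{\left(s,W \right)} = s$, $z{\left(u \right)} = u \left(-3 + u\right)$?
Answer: $10260$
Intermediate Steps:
$A = \frac{13}{3}$ ($A = \frac{1}{3} - \left(-3 - 1\right) = \frac{1}{3} - -4 = \frac{1}{3} + 4 = \frac{13}{3} \approx 4.3333$)
$- 90 C{\left(-3,-5 \right)} 6 \left(2 + A\right) = \left(-90\right) \left(-3\right) 6 \left(2 + \frac{13}{3}\right) = 270 \cdot 6 \cdot \frac{19}{3} = 270 \cdot 38 = 10260$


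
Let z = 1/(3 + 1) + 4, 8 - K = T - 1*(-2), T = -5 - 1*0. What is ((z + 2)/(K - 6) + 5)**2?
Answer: 625/16 ≈ 39.063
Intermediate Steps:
T = -5 (T = -5 + 0 = -5)
K = 11 (K = 8 - (-5 - 1*(-2)) = 8 - (-5 + 2) = 8 - 1*(-3) = 8 + 3 = 11)
z = 17/4 (z = 1/4 + 4 = 17/4 ≈ 4.2500)
((z + 2)/(K - 6) + 5)**2 = ((17/4 + 2)/(11 - 6) + 5)**2 = ((25/4)/5 + 5)**2 = ((25/4)*(1/5) + 5)**2 = (5/4 + 5)**2 = (25/4)**2 = 625/16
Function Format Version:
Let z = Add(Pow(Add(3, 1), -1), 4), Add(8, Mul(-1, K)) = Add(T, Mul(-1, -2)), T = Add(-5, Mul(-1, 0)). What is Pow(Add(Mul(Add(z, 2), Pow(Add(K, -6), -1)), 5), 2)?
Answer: Rational(625, 16) ≈ 39.063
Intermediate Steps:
T = -5 (T = Add(-5, 0) = -5)
K = 11 (K = Add(8, Mul(-1, Add(-5, Mul(-1, -2)))) = Add(8, Mul(-1, Add(-5, 2))) = Add(8, Mul(-1, -3)) = Add(8, 3) = 11)
z = Rational(17, 4) (z = Add(Pow(4, -1), 4) = Add(Rational(1, 4), 4) = Rational(17, 4) ≈ 4.2500)
Pow(Add(Mul(Add(z, 2), Pow(Add(K, -6), -1)), 5), 2) = Pow(Add(Mul(Add(Rational(17, 4), 2), Pow(Add(11, -6), -1)), 5), 2) = Pow(Add(Mul(Rational(25, 4), Pow(5, -1)), 5), 2) = Pow(Add(Mul(Rational(25, 4), Rational(1, 5)), 5), 2) = Pow(Add(Rational(5, 4), 5), 2) = Pow(Rational(25, 4), 2) = Rational(625, 16)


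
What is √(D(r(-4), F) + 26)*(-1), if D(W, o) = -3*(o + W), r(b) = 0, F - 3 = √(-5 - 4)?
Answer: -√(17 - 9*I) ≈ -4.2565 + 1.0572*I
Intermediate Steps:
F = 3 + 3*I (F = 3 + √(-5 - 4) = 3 + √(-9) = 3 + 3*I ≈ 3.0 + 3.0*I)
D(W, o) = -3*W - 3*o (D(W, o) = -3*(W + o) = -3*W - 3*o)
√(D(r(-4), F) + 26)*(-1) = √((-3*0 - 3*(3 + 3*I)) + 26)*(-1) = √((0 + (-9 - 9*I)) + 26)*(-1) = √((-9 - 9*I) + 26)*(-1) = √(17 - 9*I)*(-1) = -√(17 - 9*I)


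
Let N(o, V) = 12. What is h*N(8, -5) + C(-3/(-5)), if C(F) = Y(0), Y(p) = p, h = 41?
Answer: 492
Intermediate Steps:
C(F) = 0
h*N(8, -5) + C(-3/(-5)) = 41*12 + 0 = 492 + 0 = 492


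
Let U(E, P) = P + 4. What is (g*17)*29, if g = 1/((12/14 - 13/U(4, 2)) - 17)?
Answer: -20706/769 ≈ -26.926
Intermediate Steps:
U(E, P) = 4 + P
g = -42/769 (g = 1/((12/14 - 13/(4 + 2)) - 17) = 1/((12*(1/14) - 13/6) - 17) = 1/((6/7 - 13*⅙) - 17) = 1/((6/7 - 13/6) - 17) = 1/(-55/42 - 17) = 1/(-769/42) = -42/769 ≈ -0.054616)
(g*17)*29 = -42/769*17*29 = -714/769*29 = -20706/769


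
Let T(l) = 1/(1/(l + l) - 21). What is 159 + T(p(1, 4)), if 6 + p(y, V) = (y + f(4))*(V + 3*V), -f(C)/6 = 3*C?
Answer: 7624151/47965 ≈ 158.95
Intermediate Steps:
f(C) = -18*C
p(y, V) = -6 + 4*V*(-72 + y) (p(y, V) = -6 + (y - 18*4)*(V + 3*V) = -6 + (y - 72)*(4*V) = -6 + (-72 + y)*(4*V) = -6 + 4*V*(-72 + y))
T(l) = 1/(-21 + 1/(2*l)) (T(l) = 1/(1/(2*l) - 21) = 1/(-21 + 1/(2*l)))
159 + T(p(1, 4)) = 159 - 2*(-6 - 288*4 + 4*4*1)/(-1 + 42*(-6 - 288*4 + 4*4*1)) = 159 - 2*(-6 - 1152 + 16)/(-1 + 42*(-6 - 1152 + 16)) = 159 - 2*(-1142)/(-1 + 42*(-1142)) = 159 - 2*(-1142)/(-1 - 47964) = 159 - 2*(-1142)/(-47965) = 159 - 2*(-1142)*(-1/47965) = 159 - 2284/47965 = 7624151/47965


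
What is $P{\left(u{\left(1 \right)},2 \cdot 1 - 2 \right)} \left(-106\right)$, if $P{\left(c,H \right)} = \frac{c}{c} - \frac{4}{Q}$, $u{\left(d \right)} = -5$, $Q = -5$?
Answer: $- \frac{954}{5} \approx -190.8$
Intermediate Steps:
$P{\left(c,H \right)} = \frac{9}{5}$ ($P{\left(c,H \right)} = \frac{c}{c} - \frac{4}{-5} = 1 - - \frac{4}{5} = 1 + \frac{4}{5} = \frac{9}{5}$)
$P{\left(u{\left(1 \right)},2 \cdot 1 - 2 \right)} \left(-106\right) = \frac{9}{5} \left(-106\right) = - \frac{954}{5}$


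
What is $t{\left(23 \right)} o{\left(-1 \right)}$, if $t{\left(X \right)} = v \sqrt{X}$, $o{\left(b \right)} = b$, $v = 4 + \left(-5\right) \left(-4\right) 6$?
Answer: $- 124 \sqrt{23} \approx -594.68$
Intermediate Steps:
$v = 124$ ($v = 4 + 20 \cdot 6 = 4 + 120 = 124$)
$t{\left(X \right)} = 124 \sqrt{X}$
$t{\left(23 \right)} o{\left(-1 \right)} = 124 \sqrt{23} \left(-1\right) = - 124 \sqrt{23}$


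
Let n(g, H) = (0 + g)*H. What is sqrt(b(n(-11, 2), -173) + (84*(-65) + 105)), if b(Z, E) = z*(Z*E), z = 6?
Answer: sqrt(17481) ≈ 132.22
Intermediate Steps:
n(g, H) = H*g (n(g, H) = g*H = H*g)
b(Z, E) = 6*E*Z (b(Z, E) = 6*(Z*E) = 6*(E*Z) = 6*E*Z)
sqrt(b(n(-11, 2), -173) + (84*(-65) + 105)) = sqrt(6*(-173)*(2*(-11)) + (84*(-65) + 105)) = sqrt(6*(-173)*(-22) + (-5460 + 105)) = sqrt(22836 - 5355) = sqrt(17481)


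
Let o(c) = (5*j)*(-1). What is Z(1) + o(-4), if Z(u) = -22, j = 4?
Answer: -42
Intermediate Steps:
o(c) = -20 (o(c) = (5*4)*(-1) = 20*(-1) = -20)
Z(1) + o(-4) = -22 - 20 = -42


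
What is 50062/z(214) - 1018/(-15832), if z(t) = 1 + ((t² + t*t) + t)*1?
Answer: 443020555/726744212 ≈ 0.60960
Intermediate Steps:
z(t) = 1 + t + 2*t² (z(t) = 1 + ((t² + t²) + t)*1 = 1 + (2*t² + t)*1 = 1 + (t + 2*t²)*1 = 1 + (t + 2*t²) = 1 + t + 2*t²)
50062/z(214) - 1018/(-15832) = 50062/(1 + 214 + 2*214²) - 1018/(-15832) = 50062/(1 + 214 + 2*45796) - 1018*(-1/15832) = 50062/(1 + 214 + 91592) + 509/7916 = 50062/91807 + 509/7916 = 443020555/726744212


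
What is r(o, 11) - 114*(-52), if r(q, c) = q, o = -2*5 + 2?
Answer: 5920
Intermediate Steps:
o = -8 (o = -10 + 2 = -8)
r(o, 11) - 114*(-52) = -8 - 114*(-52) = -8 + 5928 = 5920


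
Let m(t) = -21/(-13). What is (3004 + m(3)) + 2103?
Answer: 66412/13 ≈ 5108.6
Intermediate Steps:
m(t) = 21/13 (m(t) = -21*(-1/13) = 21/13)
(3004 + m(3)) + 2103 = (3004 + 21/13) + 2103 = 39073/13 + 2103 = 66412/13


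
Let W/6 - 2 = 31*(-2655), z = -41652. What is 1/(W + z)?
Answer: -1/535470 ≈ -1.8675e-6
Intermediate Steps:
W = -493818 (W = 12 + 6*(31*(-2655)) = 12 + 6*(-82305) = 12 - 493830 = -493818)
1/(W + z) = 1/(-493818 - 41652) = 1/(-535470) = -1/535470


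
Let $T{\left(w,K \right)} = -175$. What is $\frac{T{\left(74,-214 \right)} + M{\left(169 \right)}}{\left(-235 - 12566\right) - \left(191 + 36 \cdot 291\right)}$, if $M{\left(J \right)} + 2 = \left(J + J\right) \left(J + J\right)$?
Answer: $- \frac{114067}{23468} \approx -4.8605$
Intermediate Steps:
$M{\left(J \right)} = -2 + 4 J^{2}$ ($M{\left(J \right)} = -2 + \left(J + J\right) \left(J + J\right) = -2 + 2 J 2 J = -2 + 4 J^{2}$)
$\frac{T{\left(74,-214 \right)} + M{\left(169 \right)}}{\left(-235 - 12566\right) - \left(191 + 36 \cdot 291\right)} = \frac{-175 - \left(2 - 4 \cdot 169^{2}\right)}{\left(-235 - 12566\right) - \left(191 + 36 \cdot 291\right)} = \frac{-175 + \left(-2 + 4 \cdot 28561\right)}{-12801 - 10667} = \frac{-175 + \left(-2 + 114244\right)}{-12801 - 10667} = \frac{-175 + 114242}{-12801 - 10667} = \frac{114067}{-23468} = 114067 \left(- \frac{1}{23468}\right) = - \frac{114067}{23468}$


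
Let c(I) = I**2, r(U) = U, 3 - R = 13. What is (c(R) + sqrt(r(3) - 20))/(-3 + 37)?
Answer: 50/17 + I*sqrt(17)/34 ≈ 2.9412 + 0.12127*I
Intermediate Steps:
R = -10 (R = 3 - 1*13 = 3 - 13 = -10)
(c(R) + sqrt(r(3) - 20))/(-3 + 37) = ((-10)**2 + sqrt(3 - 20))/(-3 + 37) = (100 + sqrt(-17))/34 = (100 + I*sqrt(17))/34 = 50/17 + I*sqrt(17)/34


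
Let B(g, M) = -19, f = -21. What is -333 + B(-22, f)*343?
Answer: -6850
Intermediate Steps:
-333 + B(-22, f)*343 = -333 - 19*343 = -333 - 6517 = -6850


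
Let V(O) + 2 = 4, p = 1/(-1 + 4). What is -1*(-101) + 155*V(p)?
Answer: 411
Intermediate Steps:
p = ⅓ (p = 1/3 = ⅓ ≈ 0.33333)
V(O) = 2 (V(O) = -2 + 4 = 2)
-1*(-101) + 155*V(p) = -1*(-101) + 155*2 = 101 + 310 = 411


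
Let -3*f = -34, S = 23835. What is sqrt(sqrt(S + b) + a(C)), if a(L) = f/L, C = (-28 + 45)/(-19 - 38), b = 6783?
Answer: sqrt(-38 + 27*sqrt(42)) ≈ 11.704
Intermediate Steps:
C = -17/57 (C = 17/(-57) = 17*(-1/57) = -17/57 ≈ -0.29825)
f = 34/3 (f = -1/3*(-34) = 34/3 ≈ 11.333)
a(L) = 34/(3*L)
sqrt(sqrt(S + b) + a(C)) = sqrt(sqrt(23835 + 6783) + 34/(3*(-17/57))) = sqrt(sqrt(30618) + (34/3)*(-57/17)) = sqrt(27*sqrt(42) - 38) = sqrt(-38 + 27*sqrt(42))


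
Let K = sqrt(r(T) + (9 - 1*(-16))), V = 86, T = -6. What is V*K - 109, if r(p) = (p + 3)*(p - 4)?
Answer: -109 + 86*sqrt(55) ≈ 528.79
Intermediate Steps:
r(p) = (-4 + p)*(3 + p) (r(p) = (3 + p)*(-4 + p) = (-4 + p)*(3 + p))
K = sqrt(55) (K = sqrt((-12 + (-6)**2 - 1*(-6)) + (9 - 1*(-16))) = sqrt((-12 + 36 + 6) + (9 + 16)) = sqrt(30 + 25) = sqrt(55) ≈ 7.4162)
V*K - 109 = 86*sqrt(55) - 109 = -109 + 86*sqrt(55)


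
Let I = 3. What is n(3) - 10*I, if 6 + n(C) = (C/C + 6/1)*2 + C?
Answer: -19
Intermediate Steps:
n(C) = 8 + C (n(C) = -6 + ((C/C + 6/1)*2 + C) = -6 + ((1 + 6*1)*2 + C) = -6 + ((1 + 6)*2 + C) = -6 + (7*2 + C) = -6 + (14 + C) = 8 + C)
n(3) - 10*I = (8 + 3) - 10*3 = 11 - 30 = -19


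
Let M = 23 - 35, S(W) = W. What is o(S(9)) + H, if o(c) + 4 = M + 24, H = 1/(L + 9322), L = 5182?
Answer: 116033/14504 ≈ 8.0001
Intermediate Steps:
H = 1/14504 (H = 1/(5182 + 9322) = 1/14504 ≈ 6.8947e-5)
M = -12
o(c) = 8 (o(c) = -4 + (-12 + 24) = -4 + 12 = 8)
o(S(9)) + H = 8 + 1/14504 = 116033/14504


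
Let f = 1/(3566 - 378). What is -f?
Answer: -1/3188 ≈ -0.00031368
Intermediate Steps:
f = 1/3188 ≈ 0.00031368
-f = -1*1/3188 = -1/3188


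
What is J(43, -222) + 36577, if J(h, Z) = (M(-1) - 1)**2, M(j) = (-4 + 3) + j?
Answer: 36586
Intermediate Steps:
M(j) = -1 + j
J(h, Z) = 9 (J(h, Z) = ((-1 - 1) - 1)**2 = (-2 - 1)**2 = (-3)**2 = 9)
J(43, -222) + 36577 = 9 + 36577 = 36586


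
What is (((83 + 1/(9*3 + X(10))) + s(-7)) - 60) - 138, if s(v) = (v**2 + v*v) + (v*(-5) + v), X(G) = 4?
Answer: 342/31 ≈ 11.032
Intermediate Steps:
s(v) = -4*v + 2*v**2 (s(v) = (v**2 + v**2) + (-5*v + v) = 2*v**2 - 4*v = -4*v + 2*v**2)
(((83 + 1/(9*3 + X(10))) + s(-7)) - 60) - 138 = (((83 + 1/(9*3 + 4)) + 2*(-7)*(-2 - 7)) - 60) - 138 = (((83 + 1/(27 + 4)) + 2*(-7)*(-9)) - 60) - 138 = (((83 + 1/31) + 126) - 60) - 138 = ((2574/31 + 126) - 60) - 138 = (6480/31 - 60) - 138 = 4620/31 - 138 = 342/31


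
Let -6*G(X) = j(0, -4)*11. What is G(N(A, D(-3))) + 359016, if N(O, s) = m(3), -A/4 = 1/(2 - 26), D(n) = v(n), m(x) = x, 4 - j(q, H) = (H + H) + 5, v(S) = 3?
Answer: 2154019/6 ≈ 3.5900e+5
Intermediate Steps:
j(q, H) = -1 - 2*H (j(q, H) = 4 - ((H + H) + 5) = 4 - (2*H + 5) = 4 - (5 + 2*H) = 4 + (-5 - 2*H) = -1 - 2*H)
D(n) = 3
A = 1/6 (A = -4/(2 - 26) = -4/(-24) = -4*(-1/24) = 1/6 ≈ 0.16667)
N(O, s) = 3
G(X) = -77/6 (G(X) = -(-1 - 2*(-4))*11/6 = -(-1 + 8)*11/6 = -7*11/6 = -1/6*77 = -77/6)
G(N(A, D(-3))) + 359016 = -77/6 + 359016 = 2154019/6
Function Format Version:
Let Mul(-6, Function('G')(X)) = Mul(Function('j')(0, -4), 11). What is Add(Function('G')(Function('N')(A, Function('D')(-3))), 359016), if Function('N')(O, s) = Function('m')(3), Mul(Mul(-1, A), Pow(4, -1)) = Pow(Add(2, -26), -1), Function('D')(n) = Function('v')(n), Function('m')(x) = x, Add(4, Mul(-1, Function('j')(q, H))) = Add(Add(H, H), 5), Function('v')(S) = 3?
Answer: Rational(2154019, 6) ≈ 3.5900e+5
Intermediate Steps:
Function('j')(q, H) = Add(-1, Mul(-2, H)) (Function('j')(q, H) = Add(4, Mul(-1, Add(Add(H, H), 5))) = Add(4, Mul(-1, Add(Mul(2, H), 5))) = Add(4, Mul(-1, Add(5, Mul(2, H)))) = Add(4, Add(-5, Mul(-2, H))) = Add(-1, Mul(-2, H)))
Function('D')(n) = 3
A = Rational(1, 6) (A = Mul(-4, Pow(Add(2, -26), -1)) = Mul(-4, Pow(-24, -1)) = Mul(-4, Rational(-1, 24)) = Rational(1, 6) ≈ 0.16667)
Function('N')(O, s) = 3
Function('G')(X) = Rational(-77, 6) (Function('G')(X) = Mul(Rational(-1, 6), Mul(Add(-1, Mul(-2, -4)), 11)) = Mul(Rational(-1, 6), Mul(Add(-1, 8), 11)) = Mul(Rational(-1, 6), Mul(7, 11)) = Mul(Rational(-1, 6), 77) = Rational(-77, 6))
Add(Function('G')(Function('N')(A, Function('D')(-3))), 359016) = Add(Rational(-77, 6), 359016) = Rational(2154019, 6)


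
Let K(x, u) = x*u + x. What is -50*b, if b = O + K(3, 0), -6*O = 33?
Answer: 125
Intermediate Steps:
O = -11/2 (O = -1/6*33 = -11/2 ≈ -5.5000)
K(x, u) = x + u*x (K(x, u) = u*x + x = x + u*x)
b = -5/2 (b = -11/2 + 3*(1 + 0) = -11/2 + 3*1 = -11/2 + 3 = -5/2 ≈ -2.5000)
-50*b = -50*(-5/2) = 125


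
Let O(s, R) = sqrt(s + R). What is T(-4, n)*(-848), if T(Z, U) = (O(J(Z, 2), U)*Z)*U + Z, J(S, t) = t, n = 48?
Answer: 3392 + 814080*sqrt(2) ≈ 1.1547e+6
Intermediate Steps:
O(s, R) = sqrt(R + s)
T(Z, U) = Z + U*Z*sqrt(2 + U) (T(Z, U) = (sqrt(U + 2)*Z)*U + Z = (sqrt(2 + U)*Z)*U + Z = (Z*sqrt(2 + U))*U + Z = U*Z*sqrt(2 + U) + Z = Z + U*Z*sqrt(2 + U))
T(-4, n)*(-848) = -4*(1 + 48*sqrt(2 + 48))*(-848) = -4*(1 + 48*sqrt(50))*(-848) = -4*(1 + 48*(5*sqrt(2)))*(-848) = -4*(1 + 240*sqrt(2))*(-848) = (-4 - 960*sqrt(2))*(-848) = 3392 + 814080*sqrt(2)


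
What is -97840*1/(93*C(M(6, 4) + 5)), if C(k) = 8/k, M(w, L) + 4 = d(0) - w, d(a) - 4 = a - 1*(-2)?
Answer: -12230/93 ≈ -131.51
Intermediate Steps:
d(a) = 6 + a (d(a) = 4 + (a - 1*(-2)) = 4 + (a + 2) = 4 + (2 + a) = 6 + a)
M(w, L) = 2 - w (M(w, L) = -4 + ((6 + 0) - w) = -4 + (6 - w) = 2 - w)
-97840*1/(93*C(M(6, 4) + 5)) = -97840/((8/((2 - 1*6) + 5))*93) = -97840/((8/((2 - 6) + 5))*93) = -97840/((8/(-4 + 5))*93) = -97840/((8/1)*93) = -97840/((8*1)*93) = -97840/(8*93) = -97840/744 = -97840*1/744 = -12230/93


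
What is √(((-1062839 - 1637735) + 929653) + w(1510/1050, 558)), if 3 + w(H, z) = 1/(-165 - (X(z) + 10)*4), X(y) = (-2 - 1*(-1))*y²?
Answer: I*√2746083394459497673/1245251 ≈ 1330.8*I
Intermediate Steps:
X(y) = -y² (X(y) = (-2 + 1)*y² = -y²)
w(H, z) = -3 + 1/(-205 + 4*z²) (w(H, z) = -3 + 1/(-165 - (-z² + 10)*4) = -3 + 1/(-165 - (10 - z²)*4) = -3 + 1/(-165 - (40 - 4*z²)) = -3 + 1/(-165 + (-40 + 4*z²)) = -3 + 1/(-205 + 4*z²))
√(((-1062839 - 1637735) + 929653) + w(1510/1050, 558)) = √(((-1062839 - 1637735) + 929653) + 4*(-154 + 3*558²)/(205 - 4*558²)) = √((-2700574 + 929653) + 4*(-154 + 3*311364)/(205 - 4*311364)) = √(-1770921 + 4*(-154 + 934092)/(205 - 1245456)) = √(-1770921 + 4*933938/(-1245251)) = √(-1770921 + 4*(-1/1245251)*933938) = √(-1770921 - 3735752/1245251) = √(-2205244881923/1245251) = I*√2746083394459497673/1245251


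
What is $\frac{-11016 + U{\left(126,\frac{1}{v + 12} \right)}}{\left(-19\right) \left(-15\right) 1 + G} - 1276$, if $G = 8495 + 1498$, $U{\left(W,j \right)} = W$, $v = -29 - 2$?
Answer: $- \frac{729201}{571} \approx -1277.1$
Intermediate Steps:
$v = -31$
$G = 9993$
$\frac{-11016 + U{\left(126,\frac{1}{v + 12} \right)}}{\left(-19\right) \left(-15\right) 1 + G} - 1276 = \frac{-11016 + 126}{\left(-19\right) \left(-15\right) 1 + 9993} - 1276 = - \frac{10890}{285 \cdot 1 + 9993} - 1276 = - \frac{10890}{285 + 9993} - 1276 = - \frac{10890}{10278} - 1276 = \left(-10890\right) \frac{1}{10278} - 1276 = - \frac{605}{571} - 1276 = - \frac{729201}{571}$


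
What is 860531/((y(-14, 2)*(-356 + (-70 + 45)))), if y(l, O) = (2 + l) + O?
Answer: 860531/3810 ≈ 225.86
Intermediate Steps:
y(l, O) = 2 + O + l
860531/((y(-14, 2)*(-356 + (-70 + 45)))) = 860531/(((2 + 2 - 14)*(-356 + (-70 + 45)))) = 860531/((-10*(-356 - 25))) = 860531/((-10*(-381))) = 860531/3810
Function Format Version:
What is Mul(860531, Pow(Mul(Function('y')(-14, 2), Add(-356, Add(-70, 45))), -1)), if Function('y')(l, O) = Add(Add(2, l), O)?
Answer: Rational(860531, 3810) ≈ 225.86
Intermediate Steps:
Function('y')(l, O) = Add(2, O, l)
Mul(860531, Pow(Mul(Function('y')(-14, 2), Add(-356, Add(-70, 45))), -1)) = Mul(860531, Pow(Mul(Add(2, 2, -14), Add(-356, Add(-70, 45))), -1)) = Mul(860531, Pow(Mul(-10, Add(-356, -25)), -1)) = Mul(860531, Pow(Mul(-10, -381), -1)) = Mul(860531, Pow(3810, -1)) = Mul(860531, Rational(1, 3810)) = Rational(860531, 3810)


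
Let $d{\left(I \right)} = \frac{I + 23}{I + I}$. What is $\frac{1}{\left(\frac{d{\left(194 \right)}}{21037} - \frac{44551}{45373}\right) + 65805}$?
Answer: $\frac{370350578788}{24370556205868125} \approx 1.5197 \cdot 10^{-5}$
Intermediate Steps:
$d{\left(I \right)} = \frac{23 + I}{2 I}$
$\frac{1}{\left(\frac{d{\left(194 \right)}}{21037} - \frac{44551}{45373}\right) + 65805} = \frac{1}{\left(\frac{\frac{1}{2} \cdot \frac{1}{194} \left(23 + 194\right)}{21037} - \frac{44551}{45373}\right) + 65805} = \frac{1}{\left(\frac{1}{2} \cdot \frac{1}{194} \cdot 217 \cdot \frac{1}{21037} - \frac{44551}{45373}\right) + 65805} = \frac{1}{\left(\frac{217}{388} \cdot \frac{1}{21037} - \frac{44551}{45373}\right) + 65805} = \frac{1}{\left(\frac{217}{8162356} - \frac{44551}{45373}\right) + 65805} = \frac{1}{- \frac{363631276215}{370350578788} + 65805} = \frac{1}{\frac{24370556205868125}{370350578788}} = \frac{370350578788}{24370556205868125}$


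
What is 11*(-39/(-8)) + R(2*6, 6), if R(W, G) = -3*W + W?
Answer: 237/8 ≈ 29.625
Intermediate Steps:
R(W, G) = -2*W
11*(-39/(-8)) + R(2*6, 6) = 11*(-39/(-8)) - 4*6 = 11*(-39*(-⅛)) - 2*12 = 11*(39/8) - 24 = 429/8 - 24 = 237/8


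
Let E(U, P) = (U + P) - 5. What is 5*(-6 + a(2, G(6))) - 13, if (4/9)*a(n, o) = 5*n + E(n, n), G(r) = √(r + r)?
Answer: 233/4 ≈ 58.250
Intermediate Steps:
E(U, P) = -5 + P + U (E(U, P) = (P + U) - 5 = -5 + P + U)
G(r) = √2*√r (G(r) = √(2*r) = √2*√r)
a(n, o) = -45/4 + 63*n/4 (a(n, o) = 9*(5*n + (-5 + n + n))/4 = 9*(5*n + (-5 + 2*n))/4 = 9*(-5 + 7*n)/4 = -45/4 + 63*n/4)
5*(-6 + a(2, G(6))) - 13 = 5*(-6 + (-45/4 + (63/4)*2)) - 13 = 5*(-6 + (-45/4 + 63/2)) - 13 = 5*(-6 + 81/4) - 13 = 5*(57/4) - 13 = 285/4 - 13 = 233/4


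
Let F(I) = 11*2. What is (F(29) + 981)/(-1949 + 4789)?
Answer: 1003/2840 ≈ 0.35317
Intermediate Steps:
F(I) = 22
(F(29) + 981)/(-1949 + 4789) = (22 + 981)/(-1949 + 4789) = 1003/2840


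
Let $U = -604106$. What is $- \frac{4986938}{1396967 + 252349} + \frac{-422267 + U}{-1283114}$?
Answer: $- \frac{588249569258}{264532556253} \approx -2.2237$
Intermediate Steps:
$- \frac{4986938}{1396967 + 252349} + \frac{-422267 + U}{-1283114} = - \frac{4986938}{1396967 + 252349} + \frac{-422267 - 604106}{-1283114} = - \frac{4986938}{1649316} - - \frac{1026373}{1283114} = \left(-4986938\right) \frac{1}{1649316} + \frac{1026373}{1283114} = - \frac{2493469}{824658} + \frac{1026373}{1283114} = - \frac{588249569258}{264532556253}$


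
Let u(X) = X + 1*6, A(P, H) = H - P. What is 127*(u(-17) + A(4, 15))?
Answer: 0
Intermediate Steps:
u(X) = 6 + X (u(X) = X + 6 = 6 + X)
127*(u(-17) + A(4, 15)) = 127*((6 - 17) + (15 - 1*4)) = 127*(-11 + (15 - 4)) = 127*(-11 + 11) = 127*0 = 0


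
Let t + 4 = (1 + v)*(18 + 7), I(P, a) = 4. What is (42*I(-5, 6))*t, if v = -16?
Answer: -63672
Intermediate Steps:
t = -379 (t = -4 + (1 - 16)*(18 + 7) = -4 - 15*25 = -4 - 375 = -379)
(42*I(-5, 6))*t = (42*4)*(-379) = 168*(-379) = -63672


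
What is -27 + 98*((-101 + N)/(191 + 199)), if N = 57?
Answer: -7421/195 ≈ -38.056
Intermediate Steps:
-27 + 98*((-101 + N)/(191 + 199)) = -27 + 98*((-101 + 57)/(191 + 199)) = -27 + 98*(-44/390) = -27 + 98*(-44*1/390) = -27 + 98*(-22/195) = -27 - 2156/195 = -7421/195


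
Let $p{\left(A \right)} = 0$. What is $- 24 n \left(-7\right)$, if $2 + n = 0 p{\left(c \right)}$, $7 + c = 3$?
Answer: $-336$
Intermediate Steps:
$c = -4$ ($c = -7 + 3 = -4$)
$n = -2$ ($n = -2 + 0 \cdot 0 = -2 + 0 = -2$)
$- 24 n \left(-7\right) = \left(-24\right) \left(-2\right) \left(-7\right) = 48 \left(-7\right) = -336$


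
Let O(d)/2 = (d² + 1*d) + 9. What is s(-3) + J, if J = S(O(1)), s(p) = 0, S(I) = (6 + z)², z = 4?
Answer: 100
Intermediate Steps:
O(d) = 18 + 2*d + 2*d² (O(d) = 2*((d² + 1*d) + 9) = 2*((d² + d) + 9) = 2*((d + d²) + 9) = 2*(9 + d + d²) = 18 + 2*d + 2*d²)
S(I) = 100 (S(I) = (6 + 4)² = 10² = 100)
J = 100
s(-3) + J = 0 + 100 = 100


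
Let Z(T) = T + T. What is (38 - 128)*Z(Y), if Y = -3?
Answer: 540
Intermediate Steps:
Z(T) = 2*T
(38 - 128)*Z(Y) = (38 - 128)*(2*(-3)) = -90*(-6) = 540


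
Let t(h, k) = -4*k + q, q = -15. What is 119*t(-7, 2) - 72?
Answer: -2809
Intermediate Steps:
t(h, k) = -15 - 4*k (t(h, k) = -4*k - 15 = -15 - 4*k)
119*t(-7, 2) - 72 = 119*(-15 - 4*2) - 72 = 119*(-15 - 8) - 72 = 119*(-23) - 72 = -2737 - 72 = -2809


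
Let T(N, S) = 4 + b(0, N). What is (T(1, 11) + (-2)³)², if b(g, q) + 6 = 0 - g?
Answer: 100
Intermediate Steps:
b(g, q) = -6 - g (b(g, q) = -6 + (0 - g) = -6 - g)
T(N, S) = -2 (T(N, S) = 4 + (-6 - 1*0) = 4 + (-6 + 0) = 4 - 6 = -2)
(T(1, 11) + (-2)³)² = (-2 + (-2)³)² = (-2 - 8)² = (-10)² = 100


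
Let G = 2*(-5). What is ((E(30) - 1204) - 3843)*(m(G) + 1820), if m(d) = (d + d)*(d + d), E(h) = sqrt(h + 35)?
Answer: -11204340 + 2220*sqrt(65) ≈ -1.1186e+7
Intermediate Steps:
E(h) = sqrt(35 + h)
G = -10
m(d) = 4*d**2 (m(d) = (2*d)*(2*d) = 4*d**2)
((E(30) - 1204) - 3843)*(m(G) + 1820) = ((sqrt(35 + 30) - 1204) - 3843)*(4*(-10)**2 + 1820) = ((sqrt(65) - 1204) - 3843)*(4*100 + 1820) = ((-1204 + sqrt(65)) - 3843)*(400 + 1820) = (-5047 + sqrt(65))*2220 = -11204340 + 2220*sqrt(65)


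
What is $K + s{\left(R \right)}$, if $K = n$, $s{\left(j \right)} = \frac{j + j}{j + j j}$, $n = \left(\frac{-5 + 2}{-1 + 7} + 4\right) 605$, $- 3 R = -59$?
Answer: $\frac{131291}{62} \approx 2117.6$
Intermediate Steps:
$R = \frac{59}{3}$ ($R = \left(- \frac{1}{3}\right) \left(-59\right) = \frac{59}{3} \approx 19.667$)
$n = \frac{4235}{2}$ ($n = \left(- \frac{3}{6} + 4\right) 605 = \left(\left(-3\right) \frac{1}{6} + 4\right) 605 = \left(- \frac{1}{2} + 4\right) 605 = \frac{7}{2} \cdot 605 = \frac{4235}{2} \approx 2117.5$)
$s{\left(j \right)} = \frac{2 j}{j + j^{2}}$
$K = \frac{4235}{2} \approx 2117.5$
$K + s{\left(R \right)} = \frac{4235}{2} + \frac{2}{1 + \frac{59}{3}} = \frac{4235}{2} + \frac{2}{\frac{62}{3}} = \frac{4235}{2} + 2 \cdot \frac{3}{62} = \frac{4235}{2} + \frac{3}{31} = \frac{131291}{62}$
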